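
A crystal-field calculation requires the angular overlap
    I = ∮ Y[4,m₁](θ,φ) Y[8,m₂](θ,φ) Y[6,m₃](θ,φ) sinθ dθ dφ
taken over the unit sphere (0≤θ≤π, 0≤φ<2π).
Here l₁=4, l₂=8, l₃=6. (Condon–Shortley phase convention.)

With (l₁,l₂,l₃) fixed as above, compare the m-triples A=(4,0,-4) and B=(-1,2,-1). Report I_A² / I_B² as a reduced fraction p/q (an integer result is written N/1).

l's match ⇒ only the (l;m) 3-j factors differ between A and B.
A: triangle coeff Δ(4,8,6) = 1/23279256; Σ_t [0,0]: t=0:+1/116121600 = 1/116121600; (3j)²=70/46189 [(4 8 6; 4 0 -4)], sign=+1
B: triangle coeff Δ(4,8,6) = 1/23279256; Σ_t [3,5]: t=3:−1/2177280 t=4:+1/829440 t=5:−1/3456000 = 199/435456000; (3j)²=39601/3879876 [(4 8 6; -1 2 -1)], sign=-1
I_A²/I_B² = (70/46189)/(39601/3879876) = 5880/39601

5880/39601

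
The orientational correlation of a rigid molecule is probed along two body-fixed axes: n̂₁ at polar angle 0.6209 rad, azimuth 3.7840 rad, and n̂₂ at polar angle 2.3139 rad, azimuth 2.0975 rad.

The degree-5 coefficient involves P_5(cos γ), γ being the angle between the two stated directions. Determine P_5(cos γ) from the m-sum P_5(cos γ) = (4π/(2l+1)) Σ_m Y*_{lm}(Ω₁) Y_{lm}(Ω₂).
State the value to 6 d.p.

0.152031

Addition theorem: P_5(cos γ) = (4π/11) Σ_m Y*_{lm}(Ω₁) Y_{lm}(Ω₂), m = −5…5:
  m=-5: (0.030854, 0.002177) × (-0.048889, 0.087798) = (-0.001700, 0.002602)  (running Σ = (-0.001700, 0.002602))
  m=-4: (-0.114983, 0.074019) × (0.149117, 0.251027) = (-0.035727, -0.017826)  (running Σ = (-0.037426, -0.015224))
  m=-3: (0.117744, -0.316236) × (0.430929, -0.004014) = (0.049470, -0.136748)  (running Σ = (0.012043, -0.151972))
  m=-2: (0.129589, 0.440718) × (0.114791, -0.201707) = (0.103771, 0.024451)  (running Σ = (0.115815, -0.127520))
  m=-1: (-0.138574, -0.103694) × (0.119533, 0.205560) = (0.004751, -0.040880)  (running Σ = (0.120566, -0.168401))
  m=0: (-0.355442, -0.000000) × (0.303991, 0.000000) = (-0.108051, -0.000000)  (running Σ = (0.012515, -0.168401))
  m=1: (0.138574, -0.103694) × (-0.119533, 0.205560) = (0.004751, 0.040880)  (running Σ = (0.017266, -0.127520))
  m=2: (0.129589, -0.440718) × (0.114791, 0.201707) = (0.103771, -0.024451)  (running Σ = (0.121037, -0.151972))
  m=3: (-0.117744, -0.316236) × (-0.430929, -0.004014) = (0.049470, 0.136748)  (running Σ = (0.170507, -0.015224))
  m=4: (-0.114983, -0.074019) × (0.149117, -0.251027) = (-0.035727, 0.017826)  (running Σ = (0.134780, 0.002602))
  m=5: (-0.030854, 0.002177) × (0.048889, 0.087798) = (-0.001700, -0.002602)  (running Σ = (0.133081, -0.000000))
Σ over m = (0.133081, -0.000000); ×(4π/11) → (0.152031, -0.000000). Real part: 0.152031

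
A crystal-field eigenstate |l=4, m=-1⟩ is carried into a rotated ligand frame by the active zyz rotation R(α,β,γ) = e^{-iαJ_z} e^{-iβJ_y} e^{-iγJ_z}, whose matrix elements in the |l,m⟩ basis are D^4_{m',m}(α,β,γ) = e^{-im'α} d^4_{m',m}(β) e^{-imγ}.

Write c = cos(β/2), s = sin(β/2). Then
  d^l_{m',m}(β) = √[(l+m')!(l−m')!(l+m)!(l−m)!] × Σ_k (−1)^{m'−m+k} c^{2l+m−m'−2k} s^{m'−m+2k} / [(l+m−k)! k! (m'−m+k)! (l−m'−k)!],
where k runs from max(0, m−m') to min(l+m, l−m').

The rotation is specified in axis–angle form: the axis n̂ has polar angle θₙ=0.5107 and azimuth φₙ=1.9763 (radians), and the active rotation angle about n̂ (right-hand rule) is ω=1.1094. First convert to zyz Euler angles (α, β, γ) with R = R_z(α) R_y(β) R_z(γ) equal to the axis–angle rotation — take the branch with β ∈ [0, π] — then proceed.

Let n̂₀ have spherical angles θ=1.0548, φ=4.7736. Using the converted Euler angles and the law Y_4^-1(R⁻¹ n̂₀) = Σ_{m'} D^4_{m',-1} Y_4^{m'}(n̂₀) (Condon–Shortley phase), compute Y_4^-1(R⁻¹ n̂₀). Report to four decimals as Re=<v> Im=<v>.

Axis–angle → zyz. n̂ = (sinθₙcosφₙ, sinθₙsinφₙ, cosθₙ) = (-0.192818, +0.449149, +0.872403), ω = 1.1094.
R = I cosω + sinω [n̂]ₓ + (1−cosω) n̂n̂ᵀ gives
  R = [+0.465826, -0.829225, +0.308857; +0.733129, +0.557122, +0.390048; -0.495508, +0.044737, +0.867450]
β = atan2(√(R₁₃²+R₂₃²), R₃₃) = 0.520742; α = atan2(R₂₃, R₁₃) mod 2π = 0.901049; γ = atan2(R₃₂, −R₃₁) mod 2π = 0.090042
Need the full column D^4_{m',-1} for m'=−4..4 at α=0.9010, β=0.5207, γ=0.0900.
cos(β/2)=0.966295, sin(β/2)=0.257439
d^4_{-4,-1}: single k=3 term ⇒ +0.107563;  D = -0.091551-0.056464i
d^4_{-3,-1}: k∈[2..3] ⇒ +0.428229 -0.050659 = +0.377570;  D = -0.354885+0.128902i
d^4_{-2,-1}: k∈[1..3] ⇒ +0.859166 -0.304914 +0.014428 = +0.568681;  D = -0.179613+0.539571i
d^4_{-1,-1}: k∈[0..3] ⇒ +0.760110 -0.809277 +0.114883 -0.002718 = +0.062998;  D = +0.034509+0.052706i
d^4_{0,-1}: k∈[0..3] ⇒ -0.905641 +0.385689 -0.027376 +0.000324 = -0.547004;  D = -0.544788-0.049187i
d^4_{1,-1}: k∈[0..3] ⇒ +0.539518 -0.114883 +0.004077 -0.000019 = +0.428692;  D = +0.295270-0.310794i
d^4_{2,-1}: k∈[0..2] ⇒ -0.203276 +0.021642 -0.000307 = -0.181940;  D = +0.025616+0.180128i
d^4_{3,-1}: k∈[0..1] ⇒ +0.050659 -0.002157 = +0.048501;  D = -0.041884-0.024456i
d^4_{4,-1}: single k=0 term ⇒ -0.007635;  D = +0.007111-0.002779i
Y_4^{m'}(θ=1.0548,φ=4.7736) and Σ D·Y over m':
  (-0.0916-0.0565i)·(+0.2457-0.0614i)  (-0.3549+0.1289i)·(-0.0742-0.3996i)  (-0.1796+0.5396i)·(-0.1769+0.0218i)  (+0.0345+0.0527i)·(-0.0161-0.2626i)  (-0.5448-0.0492i)·(-0.2358+0.0000i)  (+0.2953-0.3108i)·(+0.0161-0.2626i)  (+0.0256+0.1801i)·(-0.1769-0.0218i)  (-0.0419-0.0245i)·(+0.0742-0.3996i)  (+0.0071-0.0028i)·(+0.2457+0.0614i)
Y_4^-1(R⁻¹ n̂) = +0.125212-0.073959i

Re=0.1252 Im=-0.0740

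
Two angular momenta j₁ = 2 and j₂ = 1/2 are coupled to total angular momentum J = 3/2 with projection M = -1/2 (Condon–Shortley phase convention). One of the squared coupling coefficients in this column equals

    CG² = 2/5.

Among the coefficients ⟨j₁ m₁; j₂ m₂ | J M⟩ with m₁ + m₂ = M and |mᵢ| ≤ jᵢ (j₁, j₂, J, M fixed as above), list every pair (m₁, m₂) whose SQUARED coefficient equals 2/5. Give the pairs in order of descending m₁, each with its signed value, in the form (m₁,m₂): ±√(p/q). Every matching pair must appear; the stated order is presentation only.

Admissible pairs with m₁+m₂ = M = -1/2: (-1,1/2), (0,-1/2)
  (m₁,m₂)=(0,-1/2): CG² = 2/5, CG = +√(2/5)   ← matches the target
  (m₁,m₂)=(-1,1/2): CG² = 3/5, CG = −√(3/5)
Pairs with CG² = 2/5: (0,-1/2): +√(2/5)

(0,-1/2): +√(2/5)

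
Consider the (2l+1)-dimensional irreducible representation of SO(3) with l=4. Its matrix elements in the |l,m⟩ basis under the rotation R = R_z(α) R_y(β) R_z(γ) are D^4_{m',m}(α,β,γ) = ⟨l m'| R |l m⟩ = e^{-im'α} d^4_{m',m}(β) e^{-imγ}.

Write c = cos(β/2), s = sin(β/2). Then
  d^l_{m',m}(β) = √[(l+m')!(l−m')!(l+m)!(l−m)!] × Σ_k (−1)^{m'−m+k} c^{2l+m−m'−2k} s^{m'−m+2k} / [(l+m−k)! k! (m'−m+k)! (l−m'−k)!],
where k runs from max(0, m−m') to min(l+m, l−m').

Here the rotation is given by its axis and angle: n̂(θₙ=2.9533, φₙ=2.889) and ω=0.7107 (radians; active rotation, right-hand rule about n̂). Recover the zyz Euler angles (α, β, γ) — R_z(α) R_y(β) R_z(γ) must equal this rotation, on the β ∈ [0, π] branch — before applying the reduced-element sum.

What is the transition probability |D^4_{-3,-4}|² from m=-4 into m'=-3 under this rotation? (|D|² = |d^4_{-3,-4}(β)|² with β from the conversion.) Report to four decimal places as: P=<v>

Axis–angle → zyz. n̂ = (sinθₙcosφₙ, sinθₙsinφₙ, cosθₙ) = (-0.181242, +0.046780, -0.982325), ω = 0.7107.
R = I cosω + sinω [n̂]ₓ + (1−cosω) n̂n̂ᵀ gives
  R = [+0.765858, +0.638782, +0.073620; -0.642887, +0.758435, +0.107111; +0.012585, -0.129361, +0.991518]
β = atan2(√(R₁₃²+R₂₃²), R₃₃) = 0.130340; α = atan2(R₂₃, R₁₃) mod 2π = 0.968631; γ = atan2(R₃₂, −R₃₁) mod 2π = 4.615409
First d^4_{-3,-4}(β=0.1303), then the phase factors e^{-i(-3)α} and e^{-i(-4)γ}:
With c≡cos(β/2)=0.997877 and s≡sin(β/2)=0.065124, N=[1·5040·1·40320]^{1/2}=14255.272709
k∈{0} keeps every argument non-negative
  k=0: (−1)^1·14255.2727/(5040)·0.9979^7·0.0651^1 = -0.181479
d^4_{-3,-4}(0.1303) = -0.181479
|D^4_{-3,-4}|² = |d^4_{-3,-4}(β)|² = (-0.181479)² = 0.032935 (the z-rotation phases have unit modulus)

P=0.0329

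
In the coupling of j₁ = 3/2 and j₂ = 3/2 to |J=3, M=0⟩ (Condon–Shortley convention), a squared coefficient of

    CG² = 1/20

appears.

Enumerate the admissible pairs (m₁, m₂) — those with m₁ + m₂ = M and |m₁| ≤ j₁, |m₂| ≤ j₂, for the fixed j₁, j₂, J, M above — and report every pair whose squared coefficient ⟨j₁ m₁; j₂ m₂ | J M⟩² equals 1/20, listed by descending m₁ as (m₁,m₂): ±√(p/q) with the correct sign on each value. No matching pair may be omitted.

Admissible pairs with m₁+m₂ = M = 0: (-3/2,3/2), (-1/2,1/2), (1/2,-1/2), (3/2,-3/2)
  (m₁,m₂)=(3/2,-3/2): CG² = 1/20, CG = +√(1/20)   ← matches the target
  (m₁,m₂)=(1/2,-1/2): CG² = 9/20, CG = +√(9/20)
  (m₁,m₂)=(-1/2,1/2): CG² = 9/20, CG = +√(9/20)
  (m₁,m₂)=(-3/2,3/2): CG² = 1/20, CG = +√(1/20)   ← matches the target
Pairs with CG² = 1/20: (3/2,-3/2): +√(1/20); (-3/2,3/2): +√(1/20)

(3/2,-3/2): +√(1/20); (-3/2,3/2): +√(1/20)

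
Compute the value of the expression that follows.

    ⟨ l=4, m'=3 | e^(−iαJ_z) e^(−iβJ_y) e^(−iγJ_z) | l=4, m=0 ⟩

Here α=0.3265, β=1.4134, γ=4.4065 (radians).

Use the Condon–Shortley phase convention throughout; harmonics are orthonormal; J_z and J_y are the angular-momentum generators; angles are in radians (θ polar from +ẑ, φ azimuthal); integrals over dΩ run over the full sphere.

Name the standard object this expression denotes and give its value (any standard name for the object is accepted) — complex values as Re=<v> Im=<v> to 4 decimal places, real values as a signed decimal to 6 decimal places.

Wigner D-matrix element, Re=-0.1245 Im=0.1854

This is a Wigner D-matrix element — the rotation-matrix element ⟨l m'| R(α,β,γ) |l m⟩ in the angular-momentum basis.
Split into d^4_{3,0}(β=1.4134) × two z-phases.
With c≡cos(β/2)=0.760509 and s≡sin(β/2)=0.649328, N=[5040·1·24·24]^{1/2}=1703.830978
The bounds max(0,m−m')=0 and min(l+m,l−m')=1 give 2 terms
  k=0: (−1)^3·1703.8310/(144)·0.7605^5·0.6493^3 = -0.824094
  k=1: (−1)^4·1703.8310/(144)·0.7605^3·0.6493^5 = +0.600753
d^4_{3,0}(1.4134) = -0.824094 +0.600753 = -0.223341
Attach z-rotation phases: D = e^{-i(3)(0.3265)}·(-0.223341)·e^{-i(0)(4.4065)} = -0.124499+0.185422i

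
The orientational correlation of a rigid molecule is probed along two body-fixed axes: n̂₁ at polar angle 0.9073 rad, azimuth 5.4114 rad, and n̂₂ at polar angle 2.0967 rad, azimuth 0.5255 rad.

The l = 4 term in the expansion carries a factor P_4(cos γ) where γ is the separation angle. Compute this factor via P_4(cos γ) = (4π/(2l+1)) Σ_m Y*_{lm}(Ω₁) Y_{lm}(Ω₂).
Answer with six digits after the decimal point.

Expand P_4 via completeness: Σ_{m} conj(Y_{4,m}) at Ω₁ times Y_{4,m} at Ω₂ —
  term(m=-4) = +0.032448+0.027002i   from Y*(Ω₁)=-0.160415+0.057748i, Y(Ω₂)=-0.125427-0.213480i
  term(m=-3) = +0.076208-0.132936i   from Y*(Ω₁)=-0.325965-0.189344i, Y(Ω₂)=+0.002318+0.406477i
  term(m=-2) = -0.061782-0.022344i   from Y*(Ω₁)=-0.059081-0.338548i, Y(Ω₂)=+0.094954-0.165919i
  term(m=-1) = -0.003470+0.019797i   from Y*(Ω₁)=-0.050941+0.060601i, Y(Ω₂)=+0.219617-0.127353i
  term(m=+0) = +0.087456+0.000000i   from Y*(Ω₁)=-0.353706-0.000000i, Y(Ω₂)=-0.247257+0.000000i
  term(m=+1) = -0.003470-0.019797i   from Y*(Ω₁)=+0.050941+0.060601i, Y(Ω₂)=-0.219617-0.127353i
  term(m=+2) = -0.061782+0.022344i   from Y*(Ω₁)=-0.059081+0.338548i, Y(Ω₂)=+0.094954+0.165919i
  term(m=+3) = +0.076208+0.132936i   from Y*(Ω₁)=+0.325965-0.189344i, Y(Ω₂)=-0.002318+0.406477i
  term(m=+4) = +0.032448-0.027002i   from Y*(Ω₁)=-0.160415-0.057748i, Y(Ω₂)=-0.125427+0.213480i
Accumulated sum +0.174267+0.000000i; after 4π/(2l+1) scaling, +0.243322+0.000000i ⇒ P_4 = 0.243322

0.243322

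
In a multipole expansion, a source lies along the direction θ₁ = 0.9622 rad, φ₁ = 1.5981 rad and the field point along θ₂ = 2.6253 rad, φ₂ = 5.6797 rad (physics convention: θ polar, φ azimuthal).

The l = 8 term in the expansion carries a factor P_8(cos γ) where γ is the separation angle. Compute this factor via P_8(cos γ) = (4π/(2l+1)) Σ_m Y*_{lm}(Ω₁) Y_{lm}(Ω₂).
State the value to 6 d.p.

Addition theorem: P_8(cos γ) = (4π/17) Σ_m Y*_{lm}(Ω₁) Y_{lm}(Ω₂), m = −8…8:
  [-8]  conj(Y_{8,-8})(Ω₁) = 0.10331 + 0.02293j ; Y_{8,-8}(Ω₂) = 0.00021 - 0.00181j ; Δ = 0.00006 - 0.00018j
  [-7]  conj(Y_{8,-7})(Ω₁) = 0.05603 - 0.28960j ; Y_{8,-7}(Ω₂) = 0.00601 + 0.01132j ; Δ = 0.00361 - 0.00111j
  [-6]  conj(Y_{8,-6})(Ω₁) = -0.44210 - 0.07308j ; Y_{8,-6}(Ω₂) = -0.05001 - 0.02599j ; Δ = 0.02021 + 0.01514j
  [-5]  conj(Y_{8,-5})(Ω₁) = -0.04476 + 0.32582j ; Y_{8,-5}(Ω₂) = 0.17167 - 0.02143j ; Δ = -0.00070 + 0.05689j
  [-4]  conj(Y_{8,-4})(Ω₁) = -0.08440 - 0.00925j ; Y_{8,-4}(Ω₂) = -0.27778 + 0.24742j ; Δ = 0.02574 - 0.01831j
  [-3]  conj(Y_{8,-3})(Ω₁) = -0.03005 + 0.36604j ; Y_{8,-3}(Ω₂) = 0.12243 - 0.50102j ; Δ = 0.17972 + 0.05987j
  [-2]  conj(Y_{8,-2})(Ω₁) = 0.10790 + 0.00590j ; Y_{8,-2}(Ω₂) = 0.11257 + 0.29565j ; Δ = 0.01040 + 0.03256j
  [-1]  conj(Y_{8,-1})(Ω₁) = -0.00875 + 0.32051j ; Y_{8,-1}(Ω₂) = 0.19297 + 0.13301j ; Δ = -0.04432 + 0.06068j
  [+0]  conj(Y_{8,0})(Ω₁) = 0.15921 + 0.00000j ; Y_{8,0}(Ω₂) = -0.40924 + 0.00000j ; Δ = -0.06515 + 0.00000j
  [+1]  conj(Y_{8,1})(Ω₁) = 0.00875 + 0.32051j ; Y_{8,1}(Ω₂) = -0.19297 + 0.13301j ; Δ = -0.04432 - 0.06068j
  [+2]  conj(Y_{8,2})(Ω₁) = 0.10790 - 0.00590j ; Y_{8,2}(Ω₂) = 0.11257 - 0.29565j ; Δ = 0.01040 - 0.03256j
  [+3]  conj(Y_{8,3})(Ω₁) = 0.03005 + 0.36604j ; Y_{8,3}(Ω₂) = -0.12243 - 0.50102j ; Δ = 0.17972 - 0.05987j
  [+4]  conj(Y_{8,4})(Ω₁) = -0.08440 + 0.00925j ; Y_{8,4}(Ω₂) = -0.27778 - 0.24742j ; Δ = 0.02574 + 0.01831j
  [+5]  conj(Y_{8,5})(Ω₁) = 0.04476 + 0.32582j ; Y_{8,5}(Ω₂) = -0.17167 - 0.02143j ; Δ = -0.00070 - 0.05689j
  [+6]  conj(Y_{8,6})(Ω₁) = -0.44210 + 0.07308j ; Y_{8,6}(Ω₂) = -0.05001 + 0.02599j ; Δ = 0.02021 - 0.01514j
  [+7]  conj(Y_{8,7})(Ω₁) = -0.05603 - 0.28960j ; Y_{8,7}(Ω₂) = -0.00601 + 0.01132j ; Δ = 0.00361 + 0.00111j
  [+8]  conj(Y_{8,8})(Ω₁) = 0.10331 - 0.02293j ; Y_{8,8}(Ω₂) = 0.00021 + 0.00181j ; Δ = 0.00006 + 0.00018j
Σ over m = 0.32428 + 0.00000j; ×(4π/17) → 0.23971 + 0.00000j. Real part: 0.239707

0.239707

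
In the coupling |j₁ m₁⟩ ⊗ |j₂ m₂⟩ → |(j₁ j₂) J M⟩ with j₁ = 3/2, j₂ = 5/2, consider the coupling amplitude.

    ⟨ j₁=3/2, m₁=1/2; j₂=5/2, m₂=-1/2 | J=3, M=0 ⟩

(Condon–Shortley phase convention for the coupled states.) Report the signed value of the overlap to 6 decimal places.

+0.447214  (= +√(1/5))

triangle: 1!*2!*4!/8! = 48/40320
(j±m)!: 2!*1!*2!*3!*3!*3! = 864
prefactor² = (2J+1)*Δ*N² = 36/5
  k=0: +1/(0!*1!*1!*2!*1!*2!) = 1/4
  k=1: −1/(1!*0!*0!*1!*2!*3!) = -1/12
Σ = 1/6  ⇒  CG² = 36/5*(1/6)² = 1/5
CG = +√(1/5) = +0.447214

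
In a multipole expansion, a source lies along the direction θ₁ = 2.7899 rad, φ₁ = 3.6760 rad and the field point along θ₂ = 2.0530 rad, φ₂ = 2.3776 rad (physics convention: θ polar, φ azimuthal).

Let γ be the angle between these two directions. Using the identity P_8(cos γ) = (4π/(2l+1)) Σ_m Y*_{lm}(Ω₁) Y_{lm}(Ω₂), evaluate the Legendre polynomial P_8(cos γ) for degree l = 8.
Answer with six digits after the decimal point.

-0.023790

Expand P_8 via completeness: Σ_{m} conj(Y_{8,m}) at Ω₁ times Y_{8,m} at Ω₂ —
  m=-8: (-0.00004 - 0.00009j) × (0.19282 - 0.03335j) = -0.00001 - 0.00002j  (running Σ = -0.00001 - 0.00002j)
  m=-7: (-0.00092 - 0.00063j) × (0.24320 - 0.32969j) = -0.00043 + 0.00015j  (running Σ = -0.00044 + 0.00013j)
  m=-6: (-0.00767 - 0.00050j) × (-0.05190 - 0.40186j) = 0.00020 + 0.00311j  (running Σ = -0.00024 + 0.00324j)
  m=-5: (-0.03375 + 0.01713j) × (-0.03618 - 0.02916j) = 0.00172 + 0.00036j  (running Σ = 0.00148 + 0.00361j)
  m=-4: (-0.07310 + 0.11484j) × (0.32922 - 0.02826j) = -0.02082 + 0.03987j  (running Σ = -0.01934 + 0.04348j)
  m=-3: (-0.01128 + 0.34772j) × (0.14650 - 0.16664j) = 0.05629 + 0.05282j  (running Σ = 0.03695 + 0.09630j)
  m=-2: (0.27447 + 0.50006j) × (0.00981 + 0.22907j) = -0.11186 + 0.06778j  (running Σ = -0.07491 + 0.16408j)
  m=-1: (0.34886 + 0.20648j) × (0.19700 + 0.18874j) = 0.02976 + 0.10652j  (running Σ = -0.04515 + 0.27060j)
  m=0: (-0.30206 + 0.00000j) × (-0.19242 + 0.00000j) = 0.05812 + 0.00000j  (running Σ = 0.01297 + 0.27060j)
  m=1: (-0.34886 + 0.20648j) × (-0.19700 + 0.18874j) = 0.02976 - 0.10652j  (running Σ = 0.04272 + 0.16408j)
  m=2: (0.27447 - 0.50006j) × (0.00981 - 0.22907j) = -0.11186 - 0.06778j  (running Σ = -0.06913 + 0.09630j)
  m=3: (0.01128 + 0.34772j) × (-0.14650 - 0.16664j) = 0.05629 - 0.05282j  (running Σ = -0.01284 + 0.04348j)
  m=4: (-0.07310 - 0.11484j) × (0.32922 + 0.02826j) = -0.02082 - 0.03987j  (running Σ = -0.03366 + 0.00361j)
  m=5: (0.03375 + 0.01713j) × (0.03618 - 0.02916j) = 0.00172 - 0.00036j  (running Σ = -0.03194 + 0.00324j)
  m=6: (-0.00767 + 0.00050j) × (-0.05190 + 0.40186j) = 0.00020 - 0.00311j  (running Σ = -0.03174 + 0.00013j)
  m=7: (0.00092 - 0.00063j) × (-0.24320 - 0.32969j) = -0.00043 - 0.00015j  (running Σ = -0.03217 - 0.00002j)
  m=8: (-0.00004 + 0.00009j) × (0.19282 + 0.03335j) = -0.00001 + 0.00002j  (running Σ = -0.03218 - 0.00000j)
Total Σ_m = -0.03218 - 0.00000j. Multiply by 0.739198: -0.02379 - 0.00000j. P_8(cos γ) = -0.023790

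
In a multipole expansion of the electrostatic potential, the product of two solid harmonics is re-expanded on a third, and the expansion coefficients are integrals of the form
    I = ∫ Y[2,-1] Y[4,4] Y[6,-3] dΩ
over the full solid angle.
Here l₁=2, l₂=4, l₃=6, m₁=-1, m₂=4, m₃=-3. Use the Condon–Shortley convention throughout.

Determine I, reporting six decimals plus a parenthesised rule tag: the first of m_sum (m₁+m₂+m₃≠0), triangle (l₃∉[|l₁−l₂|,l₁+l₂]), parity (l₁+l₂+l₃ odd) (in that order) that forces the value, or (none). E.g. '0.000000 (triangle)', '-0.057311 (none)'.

m-sum 0 ✓  L=12 even ✓  2≤6≤6 ✓
Π(2lᵢ+1) = 5×9×13 = 585
triangle coeff Δ(2,4,6) = 1/6435
Σ_t [0,0]: t=0:+1/2304 = 1/2304
(3j)²=5/143 [(2 4 6; 0 0 0)], sign=+1
Σ_t [0,0]: t=0:+1/241920 = 1/241920
(3j)²=1/715 [(2 4 6; -1 4 -3)], sign=-1
⇒ 4πI² = 45/1573
I = (-1)√(45/1573/(4π)) = -0.04771303
No selection rule forces the value: the integral is nonzero (none).

-0.047713 (none)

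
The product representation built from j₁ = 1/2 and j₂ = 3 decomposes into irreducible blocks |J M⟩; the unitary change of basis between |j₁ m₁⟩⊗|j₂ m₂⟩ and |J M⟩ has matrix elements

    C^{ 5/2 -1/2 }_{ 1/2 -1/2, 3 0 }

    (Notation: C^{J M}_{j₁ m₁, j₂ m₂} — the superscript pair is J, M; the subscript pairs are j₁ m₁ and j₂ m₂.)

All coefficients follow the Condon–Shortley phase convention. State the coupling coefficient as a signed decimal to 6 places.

-0.654654

triangle: 1!*0!*5!/7! = 120/5040
(j±m)!: 0!*1!*3!*3!*2!*3! = 432
prefactor² = (2J+1)*Δ*N² = 432/7
  k=1: −1/(1!*0!*0!*2!*0!*3!) = -1/12
Σ = -1/12  ⇒  CG² = 432/7*(-1/12)² = 3/7
CG = −√(3/7) = -0.654654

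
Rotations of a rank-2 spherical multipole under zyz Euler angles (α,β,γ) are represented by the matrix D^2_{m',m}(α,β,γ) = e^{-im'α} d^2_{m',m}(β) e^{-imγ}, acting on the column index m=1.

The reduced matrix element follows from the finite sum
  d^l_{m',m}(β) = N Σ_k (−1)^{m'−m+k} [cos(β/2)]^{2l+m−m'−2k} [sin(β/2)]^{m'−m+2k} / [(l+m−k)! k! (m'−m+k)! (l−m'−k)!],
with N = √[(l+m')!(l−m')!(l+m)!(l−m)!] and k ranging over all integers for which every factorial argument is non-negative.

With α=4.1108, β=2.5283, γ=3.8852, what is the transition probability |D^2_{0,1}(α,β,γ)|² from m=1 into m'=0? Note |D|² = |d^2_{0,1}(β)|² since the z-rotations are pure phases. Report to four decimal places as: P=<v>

Split into d^2_{0,1}(β=2.5283) × two z-phases.
With c≡cos(β/2)=0.301863 and s≡sin(β/2)=0.953351, N=[2·2·6·1]^{1/2}=4.898979
The bounds max(0,m−m')=1 and min(l+m,l−m')=2 give 2 terms
  k=1: (−1)^0·4.8990/(2)·0.3019^3·0.9534^1 = +0.064233
  k=2: (−1)^1·4.8990/(2)·0.3019^1·0.9534^3 = -0.640685
d^2_{0,1}(2.5283) = +0.064233 -0.640685 = -0.576452
|D^2_{0,1}|² = |d^2_{0,1}(β)|² = (-0.576452)² = 0.332297 (the z-rotation phases have unit modulus)

P=0.3323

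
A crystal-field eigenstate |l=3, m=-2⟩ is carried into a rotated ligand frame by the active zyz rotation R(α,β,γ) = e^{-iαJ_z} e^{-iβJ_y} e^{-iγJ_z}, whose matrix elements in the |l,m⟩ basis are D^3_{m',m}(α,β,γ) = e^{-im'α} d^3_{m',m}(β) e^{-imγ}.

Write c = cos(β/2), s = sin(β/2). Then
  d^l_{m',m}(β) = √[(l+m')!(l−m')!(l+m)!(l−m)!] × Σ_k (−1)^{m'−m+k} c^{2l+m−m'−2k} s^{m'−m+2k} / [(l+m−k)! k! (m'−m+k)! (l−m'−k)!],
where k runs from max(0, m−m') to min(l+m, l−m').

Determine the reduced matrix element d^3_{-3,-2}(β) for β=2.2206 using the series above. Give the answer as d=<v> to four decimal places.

d=0.0380

d^3_{-3,-2}(β=2.2206) via the finite sum:
Half-angle: c=0.444393, s=0.895832. N=√(1·720·1·120)=293.938769
k∈{1} keeps every argument non-negative
  k=1: (−1)^0·293.9388/(120)·0.4444^5·0.8958^1 = +0.038031
d^3_{-3,-2}(2.2206) = +0.038031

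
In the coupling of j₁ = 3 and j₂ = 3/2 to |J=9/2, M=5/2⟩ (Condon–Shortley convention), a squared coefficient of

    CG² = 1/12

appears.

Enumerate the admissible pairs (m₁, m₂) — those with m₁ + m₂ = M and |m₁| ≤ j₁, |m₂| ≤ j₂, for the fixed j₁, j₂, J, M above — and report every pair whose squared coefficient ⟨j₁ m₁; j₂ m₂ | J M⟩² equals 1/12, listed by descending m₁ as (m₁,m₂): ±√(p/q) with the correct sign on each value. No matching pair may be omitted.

Admissible pairs with m₁+m₂ = M = 5/2: (1,3/2), (2,1/2), (3,-1/2)
  (m₁,m₂)=(3,-1/2): CG² = 1/12, CG = +√(1/12)   ← matches the target
  (m₁,m₂)=(2,1/2): CG² = 1/2, CG = +√(1/2)
  (m₁,m₂)=(1,3/2): CG² = 5/12, CG = +√(5/12)
Pairs with CG² = 1/12: (3,-1/2): +√(1/12)

(3,-1/2): +√(1/12)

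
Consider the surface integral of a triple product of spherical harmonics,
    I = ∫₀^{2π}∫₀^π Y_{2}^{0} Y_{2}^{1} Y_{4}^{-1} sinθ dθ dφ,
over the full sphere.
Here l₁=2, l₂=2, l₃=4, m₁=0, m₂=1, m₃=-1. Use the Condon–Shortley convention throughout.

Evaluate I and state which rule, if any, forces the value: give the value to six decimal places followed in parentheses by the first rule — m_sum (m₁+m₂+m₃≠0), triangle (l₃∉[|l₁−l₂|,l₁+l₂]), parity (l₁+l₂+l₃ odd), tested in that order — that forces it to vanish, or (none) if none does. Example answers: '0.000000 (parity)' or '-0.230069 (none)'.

-0.220728 (none)

Checks pass: Σm=0; 8 even; l₃=4∈[0,4].
(2·2+1)(2·2+1)(2·4+1) = 225
Δ: 0! 4! 4! / 9! → 1/630
sum: t=0:+1/16 = 1/16
3j²(2 2 4; 0 0 0) = Δ·Π!·Σ² = 2/35  (sign +1)
sum: t=0:+1/24 = 1/24
3j²(2 2 4; 0 1 -1) = Δ·Π!·Σ² = 1/21  (sign -1)
combine: 4πI² = 225·2/35·1/21 = 30/49
take √, sign -1: I = -0.22072812
No selection rule forces the value: the integral is nonzero (none).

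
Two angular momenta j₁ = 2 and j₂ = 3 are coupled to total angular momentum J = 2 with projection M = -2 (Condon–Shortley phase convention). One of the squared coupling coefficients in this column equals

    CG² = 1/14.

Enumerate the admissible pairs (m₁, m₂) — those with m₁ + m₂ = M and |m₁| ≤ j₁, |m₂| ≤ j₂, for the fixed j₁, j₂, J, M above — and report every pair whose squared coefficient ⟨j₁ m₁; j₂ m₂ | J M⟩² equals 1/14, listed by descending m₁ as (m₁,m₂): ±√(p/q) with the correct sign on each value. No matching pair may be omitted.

(-2,0): −√(1/14)

Admissible pairs with m₁+m₂ = M = -2: (-2,0), (-1,-1), (0,-2), (1,-3)
  (m₁,m₂)=(1,-3): CG² = 5/14, CG = +√(5/14)
  (m₁,m₂)=(0,-2): CG² = 5/14, CG = −√(5/14)
  (m₁,m₂)=(-1,-1): CG² = 3/14, CG = +√(3/14)
  (m₁,m₂)=(-2,0): CG² = 1/14, CG = −√(1/14)   ← matches the target
Pairs with CG² = 1/14: (-2,0): −√(1/14)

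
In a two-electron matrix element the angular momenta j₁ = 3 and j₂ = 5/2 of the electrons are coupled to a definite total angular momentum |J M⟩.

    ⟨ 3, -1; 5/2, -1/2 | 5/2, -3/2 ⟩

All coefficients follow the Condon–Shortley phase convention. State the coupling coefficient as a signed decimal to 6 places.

+0.169031

triangle: 3!*3!*2!/9! = 72/362880
(j±m)!: 2!*4!*2!*3!*1!*4! = 13824
prefactor² = (2J+1)*Δ*N² = 576/35
  k=1: −1/(1!*2!*3!*1!*0!*1!) = -1/12
  k=2: +1/(2!*1!*2!*0!*1!*2!) = 1/8
Σ = 1/24  ⇒  CG² = 576/35*(1/24)² = 1/35
CG = +√(1/35) = +0.169031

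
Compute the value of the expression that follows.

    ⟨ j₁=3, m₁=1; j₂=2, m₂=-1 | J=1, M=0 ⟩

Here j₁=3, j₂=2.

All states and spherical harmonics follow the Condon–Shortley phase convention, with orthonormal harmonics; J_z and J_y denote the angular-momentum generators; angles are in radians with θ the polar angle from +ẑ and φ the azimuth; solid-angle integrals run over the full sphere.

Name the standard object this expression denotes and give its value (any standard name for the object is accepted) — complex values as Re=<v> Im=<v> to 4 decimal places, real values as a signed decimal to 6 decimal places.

Clebsch–Gordan coefficient, −√(8/35) ≈ -0.478091

This is a Clebsch–Gordan (vector-coupling) coefficient.
triangle: 4!×2!×0!/7! = 48/5040
(j±m)!: 4!×2!×1!×3!×1!×1! = 288
prefactor² = (2J+1)×Δ×N² = 288/35
  k=1: −1/(1!×3!×1!×0!×1!×0!) = -1/6
Σ = -1/6  ⇒  CG² = 288/35×(-1/6)² = 8/35
CG = −√(8/35) = -0.478091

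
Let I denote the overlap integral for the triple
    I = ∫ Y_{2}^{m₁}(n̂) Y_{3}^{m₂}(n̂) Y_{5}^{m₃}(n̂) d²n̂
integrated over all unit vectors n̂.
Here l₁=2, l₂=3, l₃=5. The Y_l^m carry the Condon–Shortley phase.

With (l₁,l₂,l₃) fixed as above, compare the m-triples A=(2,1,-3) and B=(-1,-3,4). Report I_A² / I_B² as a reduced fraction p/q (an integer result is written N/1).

l's match ⇒ only the (l;m) 3-j factors differ between A and B.
A: triangle coeff Δ(2,3,5) = 1/2310; Σ_t [0,0]: t=0:+1/1152 = 1/1152; (3j)²=1/33 [(2 3 5; 2 1 -3)], sign=+1
B: triangle coeff Δ(2,3,5) = 1/2310; Σ_t [0,0]: t=0:+1/4320 = 1/4320; (3j)²=2/55 [(2 3 5; -1 -3 4)], sign=-1
I_A²/I_B² = (1/33)/(2/55) = 5/6

5/6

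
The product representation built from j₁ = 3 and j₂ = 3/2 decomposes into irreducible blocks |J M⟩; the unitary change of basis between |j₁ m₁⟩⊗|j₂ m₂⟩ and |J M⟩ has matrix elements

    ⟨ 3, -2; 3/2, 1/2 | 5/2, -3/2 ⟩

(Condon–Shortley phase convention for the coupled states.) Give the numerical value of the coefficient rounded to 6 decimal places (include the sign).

+√(1/14) ≈ +0.267261

√[6·2!4!1!/8! · 1!5!2!1!1!4!] = √(288/7)
  +(−1)^1/∏(1,1,4,1,0,0)! = -1/24  (running -1/24)
  +(−1)^2/∏(2,0,3,0,1,1)! = 1/12  (running 1/24)
⟨..|..⟩ = √(288/7)·(1/24) = +0.267261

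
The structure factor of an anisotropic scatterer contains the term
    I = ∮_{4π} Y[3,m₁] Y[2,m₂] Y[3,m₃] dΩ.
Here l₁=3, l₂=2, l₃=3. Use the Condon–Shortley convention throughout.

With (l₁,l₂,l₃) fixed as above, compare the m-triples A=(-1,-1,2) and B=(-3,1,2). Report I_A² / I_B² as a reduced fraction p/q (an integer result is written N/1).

3/5

Shared (l₁,l₂,l₃)=(3,2,3): N and (l;000)² cancel in I_A²/I_B².
A: Δ = 2!·4!·2!/9! = 1/3780; Racah Σ t=0..1: t=0:+1/48 t=1:−1/12 = -1/16; ⇒ 3j(3 2 3; -1 -1 2)² = 1/28, sgn +1
B: Δ = 2!·4!·2!/9! = 1/3780; Racah Σ t=2..2: t=2:+1/48 = 1/48; ⇒ 3j(3 2 3; -3 1 2)² = 5/84, sgn -1
I_A²/I_B² = (1/28)/(5/84) = 3/5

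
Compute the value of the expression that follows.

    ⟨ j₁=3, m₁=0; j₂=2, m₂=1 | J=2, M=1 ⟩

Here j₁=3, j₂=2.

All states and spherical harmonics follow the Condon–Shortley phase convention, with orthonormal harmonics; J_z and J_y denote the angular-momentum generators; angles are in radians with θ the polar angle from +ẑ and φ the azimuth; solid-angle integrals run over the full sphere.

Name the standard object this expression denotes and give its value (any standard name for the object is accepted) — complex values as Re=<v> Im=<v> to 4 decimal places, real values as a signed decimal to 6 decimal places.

This is a Clebsch–Gordan (vector-coupling) coefficient.
√[5·3!3!1!/8! · 3!3!3!1!3!1!] = √(81/14)
  +(−1)^2/∏(2,1,1,1,2,0)! = 1/4  (running 1/4)
  +(−1)^3/∏(3,0,0,0,3,1)! = -1/36  (running 2/9)
⟨..|..⟩ = √(81/14)·(2/9) = +0.534522

Clebsch–Gordan coefficient, +√(2/7) ≈ +0.534522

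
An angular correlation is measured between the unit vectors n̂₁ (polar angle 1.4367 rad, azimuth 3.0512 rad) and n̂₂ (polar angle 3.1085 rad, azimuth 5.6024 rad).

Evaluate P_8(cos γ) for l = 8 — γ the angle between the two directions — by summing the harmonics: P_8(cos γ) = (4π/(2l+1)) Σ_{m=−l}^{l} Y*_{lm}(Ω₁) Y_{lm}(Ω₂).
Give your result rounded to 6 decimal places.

0.053367

Expand P_8 via completeness: Σ_{m} conj(Y_{8,m}) at Ω₁ times Y_{8,m} at Ω₂ —
  m=-8: (0.359536, -0.317341) × (0.000000, -0.000000) = (0.000000, -0.000000)  (running Σ = (0.000000, -0.000000))
  m=-7: (-0.208680, 0.153032) × (-0.000000, 0.000000) = (-0.000000, -0.000000)  (running Σ = (-0.000000, -0.000000))
  m=-6: (-0.223531, 0.134708) × (-0.000000, -0.000000) = (0.000000, 0.000000)  (running Σ = (0.000000, 0.000000))
  m=-5: (0.255395, -0.123989) × (0.000000, 0.000000) = (0.000000, -0.000000)  (running Σ = (0.000000, -0.000000))
  m=-4: (0.169706, -0.064182) × (-0.000015, 0.000007) = (-0.000002, 0.000002)  (running Σ = (-0.000002, 0.000002))
  m=-3: (-0.278995, 0.077568) × (0.000229, -0.000449) = (-0.000029, 0.000143)  (running Σ = (-0.000031, 0.000145))
  m=-2: (-0.141793, 0.025917) × (0.002333, 0.010986) = (-0.000616, -0.001497)  (running Σ = (-0.000647, -0.001352))
  m=-1: (0.289292, -0.026221) × (-0.125662, -0.101781) = (-0.039022, -0.026150)  (running Σ = (-0.039668, -0.027502))
  m=0: (0.132890, -0.000000) × (1.140291, 0.000000) = (0.151533, 0.000000)  (running Σ = (0.111864, -0.027502))
  m=1: (-0.289292, -0.026221) × (0.125662, -0.101781) = (-0.039022, 0.026150)  (running Σ = (0.072842, -0.001352))
  m=2: (-0.141793, -0.025917) × (0.002333, -0.010986) = (-0.000616, 0.001497)  (running Σ = (0.072227, 0.000145))
  m=3: (0.278995, 0.077568) × (-0.000229, -0.000449) = (-0.000029, -0.000143)  (running Σ = (0.072198, 0.000002))
  m=4: (0.169706, 0.064182) × (-0.000015, -0.000007) = (-0.000002, -0.000002)  (running Σ = (0.072196, -0.000000))
  m=5: (-0.255395, -0.123989) × (-0.000000, 0.000000) = (0.000000, 0.000000)  (running Σ = (0.072196, 0.000000))
  m=6: (-0.223531, -0.134708) × (-0.000000, 0.000000) = (0.000000, -0.000000)  (running Σ = (0.072196, -0.000000))
  m=7: (0.208680, 0.153032) × (0.000000, 0.000000) = (-0.000000, 0.000000)  (running Σ = (0.072196, -0.000000))
  m=8: (0.359536, 0.317341) × (0.000000, 0.000000) = (0.000000, 0.000000)  (running Σ = (0.072196, -0.000000))
Accumulated sum (0.072196, -0.000000); after 4π/(2l+1) scaling, (0.053367, -0.000000) ⇒ P_8 = 0.053367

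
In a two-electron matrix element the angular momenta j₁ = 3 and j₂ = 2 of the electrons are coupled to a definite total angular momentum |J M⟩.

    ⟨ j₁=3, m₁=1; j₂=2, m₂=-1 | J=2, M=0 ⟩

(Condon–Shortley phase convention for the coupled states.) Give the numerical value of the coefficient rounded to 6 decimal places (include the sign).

j₁+j₂−J=3  J+j₁−j₂=3  J−j₁+j₂=1  j₁+j₂+J+1=8
(j₁±m₁, j₂±m₂, J±M) = (4,2,1,3,2,2)
P² = 36/7
sum k=0..1:
  [0] +1/12 = 1/12
  [1] −1/4 = -1/4
S = -1/6
C² = P²·S² = 1/7 ; C = -0.377964

-0.377964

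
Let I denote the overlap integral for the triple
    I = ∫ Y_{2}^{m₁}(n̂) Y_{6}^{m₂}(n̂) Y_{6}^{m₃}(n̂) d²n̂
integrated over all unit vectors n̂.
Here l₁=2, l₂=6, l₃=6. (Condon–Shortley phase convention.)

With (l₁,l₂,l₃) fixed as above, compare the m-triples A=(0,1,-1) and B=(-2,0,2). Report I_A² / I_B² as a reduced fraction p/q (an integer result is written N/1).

169/280

Same 2,6,6: normalisation and zero-m 3j drop out of the ratio.
A: Δ: 2! 2! 10! / 15! → 1/90090; sum: t=0:+1/120960 t=1:−1/17280 t=2:+1/57600 = -13/403200; 3j²(2 6 6; 0 1 -1) = Δ·Π!·Σ² = 13/770  (sign +1)
B: Δ: 2! 2! 10! / 15! → 1/90090; sum: t=2:+1/69120 = 1/69120; 3j²(2 6 6; -2 0 2) = Δ·Π!·Σ² = 4/143  (sign +1)
I_A²/I_B² = (13/770)/(4/143) = 169/280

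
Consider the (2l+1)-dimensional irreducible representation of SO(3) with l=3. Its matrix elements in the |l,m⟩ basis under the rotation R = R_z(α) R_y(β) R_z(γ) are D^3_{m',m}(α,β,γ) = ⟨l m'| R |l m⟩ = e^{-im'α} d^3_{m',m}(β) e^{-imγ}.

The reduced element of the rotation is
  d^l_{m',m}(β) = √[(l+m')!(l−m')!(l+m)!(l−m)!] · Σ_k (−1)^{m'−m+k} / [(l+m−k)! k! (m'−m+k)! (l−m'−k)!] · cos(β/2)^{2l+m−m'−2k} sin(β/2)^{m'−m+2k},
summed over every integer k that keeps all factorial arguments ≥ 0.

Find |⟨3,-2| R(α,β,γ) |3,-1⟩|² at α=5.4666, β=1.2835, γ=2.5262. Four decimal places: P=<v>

D^3_{-2,-1}(5.4666,1.2835,2.5262) = e^{-i·-2·5.4666}·d^3_{-2,-1}(1.2835)·e^{-i·-1·2.5262}. Compute d first:
With c≡cos(β/2)=0.801049 and s≡sin(β/2)=0.598598, N=[1·120·2·24]^{1/2}=75.894664
Admissible k: 1..2 (factorial args all ≥0)
  k=1: (−1)^0·75.8947/(24)·0.8010^5·0.5986^1 = +0.624356
  k=2: (−1)^1·75.8947/(12)·0.8010^3·0.5986^3 = -0.697291
d^3_{-2,-1}(1.2835) = +0.624356 -0.697291 = -0.072936
|D^3_{-2,-1}|² = |d^3_{-2,-1}(β)|² = (-0.072936)² = 0.005320 (the z-rotation phases have unit modulus)

P=0.0053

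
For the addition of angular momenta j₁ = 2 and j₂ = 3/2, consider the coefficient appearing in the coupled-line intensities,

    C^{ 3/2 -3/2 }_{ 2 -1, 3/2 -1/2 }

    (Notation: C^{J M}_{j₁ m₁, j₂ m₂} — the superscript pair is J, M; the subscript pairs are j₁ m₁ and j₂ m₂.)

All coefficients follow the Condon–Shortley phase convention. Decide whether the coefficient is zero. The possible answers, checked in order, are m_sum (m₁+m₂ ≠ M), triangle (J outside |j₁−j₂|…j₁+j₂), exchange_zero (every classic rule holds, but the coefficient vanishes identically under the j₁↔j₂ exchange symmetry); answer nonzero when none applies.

m-sum: m₁+m₂ = -1+(-1/2) = -3/2, M = -3/2  ✓
triangle: |j₁−j₂| = 1/2 ≤ J = 3/2 ≤ j₁+j₂ = 7/2  ✓
exchange: j₁≠j₂ or m₁≠m₂ — the exchange symmetry imposes no constraint here
value check: CG = −√(2/5) = -0.632456 ≠ 0

nonzero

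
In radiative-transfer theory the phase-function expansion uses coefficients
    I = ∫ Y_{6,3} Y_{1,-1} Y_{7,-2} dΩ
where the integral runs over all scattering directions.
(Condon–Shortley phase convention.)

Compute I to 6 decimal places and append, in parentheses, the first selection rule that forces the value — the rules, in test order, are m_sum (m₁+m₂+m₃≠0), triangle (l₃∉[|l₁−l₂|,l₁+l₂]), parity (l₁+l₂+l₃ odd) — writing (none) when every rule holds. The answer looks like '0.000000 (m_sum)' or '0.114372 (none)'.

m-sum 0 ✓  L=14 even ✓  5≤7≤7 ✓
Π(2lᵢ+1) = 13×3×15 = 585
triangle coeff Δ(6,1,7) = 1/1365
Σ_t [0,0]: t=0:+1/518400 = 1/518400
(3j)²=7/195 [(6 1 7; 0 0 0)], sign=-1
Σ_t [0,0]: t=0:+1/4354560 = 1/4354560
(3j)²=2/273 [(6 1 7; 3 -1 -2)], sign=-1
⇒ 4πI² = 2/13
I = (+1)√(2/13/(4π)) = 0.11064668
No selection rule forces the value: the integral is nonzero (none).

0.110647 (none)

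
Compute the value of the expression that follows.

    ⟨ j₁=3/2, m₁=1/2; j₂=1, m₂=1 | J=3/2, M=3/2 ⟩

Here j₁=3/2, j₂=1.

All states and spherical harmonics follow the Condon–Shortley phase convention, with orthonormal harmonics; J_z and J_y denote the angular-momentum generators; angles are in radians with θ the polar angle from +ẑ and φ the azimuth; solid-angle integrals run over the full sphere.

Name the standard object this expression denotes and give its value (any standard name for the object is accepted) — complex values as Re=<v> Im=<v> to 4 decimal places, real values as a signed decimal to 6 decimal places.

Clebsch–Gordan coefficient, −√(2/5) ≈ -0.632456

This is a Clebsch–Gordan (vector-coupling) coefficient.
√[4·1!2!1!/5! · 2!1!2!0!3!0!] = √(8/5)
  +(−1)^1/∏(1,0,0,1,2,0)! = -1/2  (running -1/2)
⟨..|..⟩ = √(8/5)·(-1/2) = -0.632456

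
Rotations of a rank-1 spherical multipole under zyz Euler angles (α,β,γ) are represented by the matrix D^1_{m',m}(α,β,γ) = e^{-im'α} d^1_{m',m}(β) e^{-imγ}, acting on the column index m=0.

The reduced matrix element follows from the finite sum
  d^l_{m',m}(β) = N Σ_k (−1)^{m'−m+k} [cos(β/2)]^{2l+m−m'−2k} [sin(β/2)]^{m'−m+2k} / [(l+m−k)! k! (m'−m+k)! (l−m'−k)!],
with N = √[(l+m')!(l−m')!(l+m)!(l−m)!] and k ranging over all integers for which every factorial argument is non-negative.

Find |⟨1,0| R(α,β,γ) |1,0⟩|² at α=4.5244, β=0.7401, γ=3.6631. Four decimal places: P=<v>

Split into d^1_{0,0}(β=0.7401) × two z-phases.
With c≡cos(β/2)=0.932309 and s≡sin(β/2)=0.361662, N=[1·1·1·1]^{1/2}=1.000000
Admissible k: 0..1 (factorial args all ≥0)
  k=0: (−1)^0·1.0000/(1)·0.9323^2·0.3617^0 = +0.869201
  k=1: (−1)^1·1.0000/(1)·0.9323^0·0.3617^2 = -0.130799
d^1_{0,0}(0.7401) = +0.869201 -0.130799 = +0.738401
|D^1_{0,0}|² = |d^1_{0,0}(β)|² = (+0.738401)² = 0.545236 (the z-rotation phases have unit modulus)

P=0.5452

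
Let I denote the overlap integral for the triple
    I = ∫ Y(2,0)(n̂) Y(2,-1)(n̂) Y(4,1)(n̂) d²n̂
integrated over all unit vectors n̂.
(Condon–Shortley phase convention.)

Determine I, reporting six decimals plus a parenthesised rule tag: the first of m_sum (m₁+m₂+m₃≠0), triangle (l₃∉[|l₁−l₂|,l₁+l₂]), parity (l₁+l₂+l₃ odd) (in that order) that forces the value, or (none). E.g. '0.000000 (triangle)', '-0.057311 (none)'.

Rules hold: Σm=0, L=8 even, 0≤4≤4.
N = 5·5·9 = 225
Δ = 0!·4!·4!/9! = 1/630
Racah Σ t=0..0: t=0:+1/16 = 1/16
⇒ 3j(2 2 4; 0 0 0)² = 2/35, sgn +1
Racah Σ t=0..0: t=0:+1/24 = 1/24
⇒ 3j(2 2 4; 0 -1 1)² = 1/21, sgn -1
4πI² = N·(3j₀)²·(3jₘ)² = 30/49
I = -1·√(0.612245/4π) = -0.22072812
No selection rule forces the value: the integral is nonzero (none).

-0.220728 (none)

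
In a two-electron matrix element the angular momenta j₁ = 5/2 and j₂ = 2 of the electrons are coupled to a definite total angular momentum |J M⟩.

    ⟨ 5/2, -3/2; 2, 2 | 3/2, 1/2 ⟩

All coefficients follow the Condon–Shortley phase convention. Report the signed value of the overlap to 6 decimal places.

√[4·3!2!1!/7! · 1!4!4!0!2!1!] = √(384/35)
  +(−1)^3/∏(3,0,1,1,1,0)! = -1/6  (running -1/6)
⟨..|..⟩ = √(384/35)·(-1/6) = -0.552052

-0.552052  (= −√(32/105))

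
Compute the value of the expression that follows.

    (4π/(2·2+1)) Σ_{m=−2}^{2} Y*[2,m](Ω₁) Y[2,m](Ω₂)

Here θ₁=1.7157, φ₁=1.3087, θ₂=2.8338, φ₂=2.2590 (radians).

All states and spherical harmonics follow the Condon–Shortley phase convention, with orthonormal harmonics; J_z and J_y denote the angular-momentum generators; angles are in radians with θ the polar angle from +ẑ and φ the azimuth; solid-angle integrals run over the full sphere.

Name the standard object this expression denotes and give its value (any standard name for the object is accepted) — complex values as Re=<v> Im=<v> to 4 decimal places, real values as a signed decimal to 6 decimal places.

This sum is the spherical-harmonic addition theorem: it equals the Legendre polynomial P_l(cos γ) of the angle γ between the two directions.
Addition theorem: P_2(cos γ) = (4π/5) Σ_m Y*_{lm}(Ω₁) Y_{lm}(Ω₂), m = −2…2:
  m=-2: Y*=(-0.327436, 0.189305)  Y=(-0.006848, 0.034785)  product (-0.004343, -0.012686)
  m=-1: Y*=(-0.028601, -0.106615)  Y=(0.141670, 0.172280)  product (0.014316, -0.020032)
  m=+0: Y*=(-0.295663, -0.000000)  Y=(0.543941, 0.000000)  product (-0.160823, -0.000000)
  m=+1: Y*=(0.028601, -0.106615)  Y=(-0.141670, 0.172280)  product (0.014316, 0.020032)
  m=+2: Y*=(-0.327436, -0.189305)  Y=(-0.006848, -0.034785)  product (-0.004343, 0.012686)
Total Σ_m = (-0.140877, -0.000000). Multiply by 2.513274: (-0.354063, -0.000000). P_2(cos γ) = -0.354063

Legendre polynomial (addition theorem), -0.354063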